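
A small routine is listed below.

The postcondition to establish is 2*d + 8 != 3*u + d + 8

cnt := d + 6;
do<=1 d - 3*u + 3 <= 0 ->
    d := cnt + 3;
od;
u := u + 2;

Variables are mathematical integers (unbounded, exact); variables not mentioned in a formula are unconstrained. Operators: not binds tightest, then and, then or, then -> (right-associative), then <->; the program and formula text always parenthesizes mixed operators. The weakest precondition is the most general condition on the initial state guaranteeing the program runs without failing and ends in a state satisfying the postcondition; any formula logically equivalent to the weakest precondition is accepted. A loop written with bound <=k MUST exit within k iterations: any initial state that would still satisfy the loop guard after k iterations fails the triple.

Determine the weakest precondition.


Working backward. After the program, the postcondition 2*d + 8 != 3*u + d + 8 must hold; in canonical form it is d != 3*u.
Before u := u + 2: d != 3*u + 6
Before the loop (bound <=1), unroll the exhaustion recursion (WP_0 = exit-now case; WP_j = one more guarded iteration, up to j = 1):
  WP_0: (not (d <= 3*u - 3)) and d != 3*u + 6
  WP_1: (d <= 3*u - 3 -> ((not (cnt <= 3*u - 6)) and cnt != 3*u + 3)) and ((not (d <= 3*u - 3)) -> d != 3*u + 6)
So before the loop: (d <= 3*u - 3 -> ((not (cnt <= 3*u - 6)) and cnt != 3*u + 3)) and ((not (d <= 3*u - 3)) -> d != 3*u + 6)
Before cnt := d + 6: (d <= 3*u - 3 -> ((not (d <= 3*u - 12)) and d != 3*u - 3)) and ((not (d <= 3*u - 3)) -> d != 3*u + 6)
Answer: WP = (d <= 3*u - 3 -> ((not (d <= 3*u - 12)) and d != 3*u - 3)) and ((not (d <= 3*u - 3)) -> d != 3*u + 6)


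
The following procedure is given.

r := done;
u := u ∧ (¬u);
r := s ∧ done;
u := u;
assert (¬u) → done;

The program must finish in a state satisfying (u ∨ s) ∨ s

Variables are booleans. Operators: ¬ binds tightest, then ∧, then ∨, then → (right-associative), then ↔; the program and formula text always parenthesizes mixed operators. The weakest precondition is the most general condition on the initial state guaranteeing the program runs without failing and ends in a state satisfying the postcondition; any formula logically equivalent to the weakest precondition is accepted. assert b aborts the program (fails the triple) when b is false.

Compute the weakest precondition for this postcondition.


Working backward. After the program, the postcondition (u ∨ s) ∨ s must hold; in canonical form it is u ∨ s.
Before assert (¬u) → done: ((¬u) → done) ∧ (u ∨ s)
Before u := u: ((¬u) → done) ∧ (u ∨ s)
Before r := s ∧ done: ((¬u) → done) ∧ (u ∨ s)
Before u := u ∧ (¬u): done ∧ s
Before r := done: done ∧ s
Answer: WP = done ∧ s


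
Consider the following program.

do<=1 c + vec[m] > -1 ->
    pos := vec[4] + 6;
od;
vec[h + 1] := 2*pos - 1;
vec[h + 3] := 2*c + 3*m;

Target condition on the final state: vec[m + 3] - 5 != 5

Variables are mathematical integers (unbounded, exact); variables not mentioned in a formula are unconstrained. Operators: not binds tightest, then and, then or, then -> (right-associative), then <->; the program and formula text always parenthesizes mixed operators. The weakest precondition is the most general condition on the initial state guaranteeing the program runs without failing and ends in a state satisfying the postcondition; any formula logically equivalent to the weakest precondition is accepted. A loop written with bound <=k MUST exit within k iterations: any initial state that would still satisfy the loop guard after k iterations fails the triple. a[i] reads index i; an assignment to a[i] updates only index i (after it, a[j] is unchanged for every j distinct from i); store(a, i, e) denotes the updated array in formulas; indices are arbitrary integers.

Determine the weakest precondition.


Working backward. After the program, the postcondition vec[m + 3] - 5 != 5 must hold; in canonical form it is vec[m + 3] != 10.
Before vec[h + 3] := 2*c + 3*m: store(vec, h + 3, 2*c + 3*m)[m + 3] != 10
Before vec[h + 1] := 2*pos - 1: store(store(vec, h + 1, 2*pos - 1), h + 3, 2*c + 3*m)[m + 3] != 10
Before the loop (bound <=1), unroll the exhaustion recursion (WP_0 = exit-now case; WP_j = one more guarded iteration, up to j = 1):
  WP_0: (not (vec[m] + c > -1)) and store(store(vec, h + 1, 2*pos - 1), h + 3, 2*c + 3*m)[m + 3] != 10
  WP_1: (vec[m] + c > -1 -> ((not (vec[m] + c > -1)) and store(store(vec, h + 1, 2*vec[4] + 11), h + 3, 2*c + 3*m)[m + 3] != 10)) and ((not (vec[m] + c > -1)) -> store(store(vec, h + 1, 2*pos - 1), h + 3, 2*c + 3*m)[m + 3] != 10)
So before the loop: (vec[m] + c > -1 -> ((not (vec[m] + c > -1)) and store(store(vec, h + 1, 2*vec[4] + 11), h + 3, 2*c + 3*m)[m + 3] != 10)) and ((not (vec[m] + c > -1)) -> store(store(vec, h + 1, 2*pos - 1), h + 3, 2*c + 3*m)[m + 3] != 10)
Answer: WP = (vec[m] + c > -1 -> ((not (vec[m] + c > -1)) and store(store(vec, h + 1, 2*vec[4] + 11), h + 3, 2*c + 3*m)[m + 3] != 10)) and ((not (vec[m] + c > -1)) -> store(store(vec, h + 1, 2*pos - 1), h + 3, 2*c + 3*m)[m + 3] != 10)


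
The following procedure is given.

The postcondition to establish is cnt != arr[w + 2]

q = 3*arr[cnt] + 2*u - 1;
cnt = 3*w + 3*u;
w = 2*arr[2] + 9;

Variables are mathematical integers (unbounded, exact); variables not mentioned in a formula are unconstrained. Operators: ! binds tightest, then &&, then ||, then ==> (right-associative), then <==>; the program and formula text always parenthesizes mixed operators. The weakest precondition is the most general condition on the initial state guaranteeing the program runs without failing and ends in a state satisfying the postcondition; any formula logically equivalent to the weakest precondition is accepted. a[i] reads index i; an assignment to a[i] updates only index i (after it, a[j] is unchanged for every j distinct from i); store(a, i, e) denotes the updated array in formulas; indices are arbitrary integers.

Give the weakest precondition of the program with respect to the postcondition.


Working backward. After the program, cnt != arr[w + 2] must hold.
Before w := 2*arr[2] + 9: cnt != arr[2*arr[2] + 11]
Before cnt := 3*w + 3*u: 3*u + 3*w != arr[2*arr[2] + 11]
Before q := 3*arr[cnt] + 2*u - 1: 3*u + 3*w != arr[2*arr[2] + 11]
Answer: WP = 3*u + 3*w != arr[2*arr[2] + 11]


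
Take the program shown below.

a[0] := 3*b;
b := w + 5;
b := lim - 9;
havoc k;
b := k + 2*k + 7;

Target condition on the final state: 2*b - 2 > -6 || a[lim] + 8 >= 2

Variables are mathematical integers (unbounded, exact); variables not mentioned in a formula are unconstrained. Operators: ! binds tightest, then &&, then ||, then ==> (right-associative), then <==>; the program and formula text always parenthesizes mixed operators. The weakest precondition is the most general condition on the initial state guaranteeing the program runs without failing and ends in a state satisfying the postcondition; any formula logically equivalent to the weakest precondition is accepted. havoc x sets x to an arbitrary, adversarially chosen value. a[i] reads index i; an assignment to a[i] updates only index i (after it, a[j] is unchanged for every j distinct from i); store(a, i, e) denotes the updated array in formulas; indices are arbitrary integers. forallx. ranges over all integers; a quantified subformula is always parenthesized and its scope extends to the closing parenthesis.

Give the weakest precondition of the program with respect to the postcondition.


Working backward. After the program, the postcondition 2*b - 2 > -6 || a[lim] + 8 >= 2 must hold; in canonical form it is 2*b > -4 || a[lim] >= -6.
Before b := k + 2*k + 7: 6*k > -18 || a[lim] >= -6
Before havoc k: forall k_1. (6*k_1 > -18 || a[lim] >= -6)
Before b := lim - 9: forall k_1. (6*k_1 > -18 || a[lim] >= -6)
Before b := w + 5: forall k_1. (6*k_1 > -18 || a[lim] >= -6)
Before a[0] := 3*b: forall k_1. (6*k_1 > -18 || store(a, 0, 3*b)[lim] >= -6)
Answer: WP = forall k_1. (6*k_1 > -18 || store(a, 0, 3*b)[lim] >= -6)


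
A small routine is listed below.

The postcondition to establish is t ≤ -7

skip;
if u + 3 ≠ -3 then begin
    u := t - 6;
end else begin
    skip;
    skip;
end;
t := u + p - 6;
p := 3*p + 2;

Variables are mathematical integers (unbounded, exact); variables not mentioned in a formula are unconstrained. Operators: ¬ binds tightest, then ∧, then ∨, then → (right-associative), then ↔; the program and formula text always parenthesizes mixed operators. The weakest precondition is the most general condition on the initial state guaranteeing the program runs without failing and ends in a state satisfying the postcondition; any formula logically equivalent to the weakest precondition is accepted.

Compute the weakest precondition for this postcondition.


Working backward. After the program, t ≤ -7 must hold.
Before p := 3*p + 2: t ≤ -7
Before t := u + p - 6: p + u ≤ -1
Then branch requires p + t ≤ 5; else branch requires p + u ≤ -1.
Before the if: (u ≠ -6 → p + t ≤ 5) ∧ ((¬(u ≠ -6)) → p + u ≤ -1)
Before skip: (u ≠ -6 → p + t ≤ 5) ∧ ((¬(u ≠ -6)) → p + u ≤ -1)
Answer: WP = (u ≠ -6 → p + t ≤ 5) ∧ ((¬(u ≠ -6)) → p + u ≤ -1)


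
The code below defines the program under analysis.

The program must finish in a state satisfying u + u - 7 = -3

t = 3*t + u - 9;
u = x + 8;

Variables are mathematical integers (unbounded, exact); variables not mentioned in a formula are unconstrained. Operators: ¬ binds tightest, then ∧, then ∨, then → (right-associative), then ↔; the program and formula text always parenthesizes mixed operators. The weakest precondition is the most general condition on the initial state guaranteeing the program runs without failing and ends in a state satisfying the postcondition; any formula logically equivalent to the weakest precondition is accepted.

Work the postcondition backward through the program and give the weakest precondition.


Working backward. After the program, the postcondition u + u - 7 = -3 must hold; in canonical form it is 2*u = 4.
Before u := x + 8: 2*x = -12
Before t := 3*t + u - 9: 2*x = -12
Answer: WP = 2*x = -12


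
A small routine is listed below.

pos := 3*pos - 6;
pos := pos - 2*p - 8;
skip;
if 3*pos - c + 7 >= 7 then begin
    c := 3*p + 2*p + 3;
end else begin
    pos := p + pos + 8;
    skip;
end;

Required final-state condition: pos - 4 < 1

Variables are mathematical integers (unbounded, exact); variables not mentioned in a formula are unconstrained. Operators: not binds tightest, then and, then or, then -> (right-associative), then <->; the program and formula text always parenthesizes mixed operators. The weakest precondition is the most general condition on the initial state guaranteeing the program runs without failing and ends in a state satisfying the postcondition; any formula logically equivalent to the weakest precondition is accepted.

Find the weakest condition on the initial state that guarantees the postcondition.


Working backward. After the program, the postcondition pos - 4 < 1 must hold; in canonical form it is pos < 5.
Then branch requires pos < 5; else branch requires p + pos < -3.
Before the if: (3*pos >= c -> pos < 5) and ((not (3*pos >= c)) -> p + pos < -3)
Before skip: (3*pos >= c -> pos < 5) and ((not (3*pos >= c)) -> p + pos < -3)
Before pos := pos - 2*p - 8: (3*pos >= c + 6*p + 24 -> pos < 2*p + 13) and ((not (3*pos >= c + 6*p + 24)) -> pos < p + 5)
Before pos := 3*pos - 6: (9*pos >= c + 6*p + 42 -> 3*pos < 2*p + 19) and ((not (9*pos >= c + 6*p + 42)) -> 3*pos < p + 11)
Answer: WP = (9*pos >= c + 6*p + 42 -> 3*pos < 2*p + 19) and ((not (9*pos >= c + 6*p + 42)) -> 3*pos < p + 11)


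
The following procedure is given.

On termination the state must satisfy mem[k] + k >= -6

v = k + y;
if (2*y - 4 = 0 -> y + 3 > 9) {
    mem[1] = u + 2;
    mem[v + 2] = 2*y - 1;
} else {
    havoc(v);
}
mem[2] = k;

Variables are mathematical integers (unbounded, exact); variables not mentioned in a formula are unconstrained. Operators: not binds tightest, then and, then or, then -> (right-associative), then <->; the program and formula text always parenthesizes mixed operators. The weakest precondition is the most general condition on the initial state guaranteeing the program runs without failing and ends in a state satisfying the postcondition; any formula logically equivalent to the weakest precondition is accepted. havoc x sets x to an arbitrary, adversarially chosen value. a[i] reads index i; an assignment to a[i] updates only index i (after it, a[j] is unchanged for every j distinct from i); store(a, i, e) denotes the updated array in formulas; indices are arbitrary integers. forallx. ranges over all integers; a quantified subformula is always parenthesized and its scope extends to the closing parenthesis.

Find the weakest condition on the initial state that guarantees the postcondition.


Working backward. After the program, mem[k] + k >= -6 must hold.
Before mem[2] := k: store(mem, 2, k)[k] + k >= -6
Then branch requires store(store(store(mem, 1, u + 2), v + 2, 2*y - 1), 2, k)[k] + k >= -6; else branch requires store(mem, 2, k)[k] + k >= -6.
Before the if: ((2*y = 4 -> y > 6) -> store(store(store(mem, 1, u + 2), v + 2, 2*y - 1), 2, k)[k] + k >= -6) and ((not (2*y = 4 -> y > 6)) -> store(mem, 2, k)[k] + k >= -6)
Before v := k + y: ((2*y = 4 -> y > 6) -> store(store(store(mem, 1, u + 2), k + y + 2, 2*y - 1), 2, k)[k] + k >= -6) and ((not (2*y = 4 -> y > 6)) -> store(mem, 2, k)[k] + k >= -6)
Answer: WP = ((2*y = 4 -> y > 6) -> store(store(store(mem, 1, u + 2), k + y + 2, 2*y - 1), 2, k)[k] + k >= -6) and ((not (2*y = 4 -> y > 6)) -> store(mem, 2, k)[k] + k >= -6)


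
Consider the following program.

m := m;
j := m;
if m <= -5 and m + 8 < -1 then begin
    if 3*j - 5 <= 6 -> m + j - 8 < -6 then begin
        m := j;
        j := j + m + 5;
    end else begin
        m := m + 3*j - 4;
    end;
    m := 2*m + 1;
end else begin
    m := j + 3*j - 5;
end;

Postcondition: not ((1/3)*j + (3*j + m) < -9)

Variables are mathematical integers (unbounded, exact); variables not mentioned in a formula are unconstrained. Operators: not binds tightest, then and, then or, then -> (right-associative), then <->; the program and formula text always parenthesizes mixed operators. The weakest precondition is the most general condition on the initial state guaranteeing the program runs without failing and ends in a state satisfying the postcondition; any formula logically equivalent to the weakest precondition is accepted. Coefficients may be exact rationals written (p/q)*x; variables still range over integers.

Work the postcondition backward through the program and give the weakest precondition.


Working backward. After the program, the postcondition not ((1/3)*j + (3*j + m) < -9) must hold; in canonical form it is not ((10/3)*j + m < -9).
Then branch requires ((3*j <= 11 -> j + m < 2) -> (not ((26/3)*j < -80/3))) and ((not (3*j <= 11 -> j + m < 2)) -> (not ((28/3)*j + 2*m < -2))); else branch requires not ((22/3)*j < -4).
Before the if: ((m <= -5 and m < -9) -> (((3*j <= 11 -> j + m < 2) -> (not ((26/3)*j < -80/3))) and ((not (3*j <= 11 -> j + m < 2)) -> (not ((28/3)*j + 2*m < -2))))) and ((not (m <= -5 and m < -9)) -> (not ((22/3)*j < -4)))
Before j := m: ((m <= -5 and m < -9) -> (((3*m <= 11 -> 2*m < 2) -> (not ((26/3)*m < -80/3))) and ((not (3*m <= 11 -> 2*m < 2)) -> (not ((34/3)*m < -2))))) and ((not (m <= -5 and m < -9)) -> (not ((22/3)*m < -4)))
Before m := m: ((m <= -5 and m < -9) -> (((3*m <= 11 -> 2*m < 2) -> (not ((26/3)*m < -80/3))) and ((not (3*m <= 11 -> 2*m < 2)) -> (not ((34/3)*m < -2))))) and ((not (m <= -5 and m < -9)) -> (not ((22/3)*m < -4)))
Answer: WP = ((m <= -5 and m < -9) -> (((3*m <= 11 -> 2*m < 2) -> (not ((26/3)*m < -80/3))) and ((not (3*m <= 11 -> 2*m < 2)) -> (not ((34/3)*m < -2))))) and ((not (m <= -5 and m < -9)) -> (not ((22/3)*m < -4)))


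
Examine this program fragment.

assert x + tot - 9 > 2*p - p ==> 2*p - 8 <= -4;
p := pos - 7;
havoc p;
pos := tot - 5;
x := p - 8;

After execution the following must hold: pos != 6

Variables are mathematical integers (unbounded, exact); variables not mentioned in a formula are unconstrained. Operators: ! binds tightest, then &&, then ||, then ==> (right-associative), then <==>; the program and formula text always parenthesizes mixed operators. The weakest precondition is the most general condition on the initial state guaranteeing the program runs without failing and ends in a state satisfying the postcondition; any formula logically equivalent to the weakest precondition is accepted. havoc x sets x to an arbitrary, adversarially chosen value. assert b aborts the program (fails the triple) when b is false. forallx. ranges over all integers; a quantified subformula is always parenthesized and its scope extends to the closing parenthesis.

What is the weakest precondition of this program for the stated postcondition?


Working backward. After the program, pos != 6 must hold.
Before x := p - 8: pos != 6
Before pos := tot - 5: tot != 11
Before havoc p: tot != 11
Before p := pos - 7: tot != 11
Before assert x + tot - 9 > 2*p - p ==> 2*p - 8 <= -4: (tot + x > p + 9 ==> 2*p <= 4) && tot != 11
Answer: WP = (tot + x > p + 9 ==> 2*p <= 4) && tot != 11


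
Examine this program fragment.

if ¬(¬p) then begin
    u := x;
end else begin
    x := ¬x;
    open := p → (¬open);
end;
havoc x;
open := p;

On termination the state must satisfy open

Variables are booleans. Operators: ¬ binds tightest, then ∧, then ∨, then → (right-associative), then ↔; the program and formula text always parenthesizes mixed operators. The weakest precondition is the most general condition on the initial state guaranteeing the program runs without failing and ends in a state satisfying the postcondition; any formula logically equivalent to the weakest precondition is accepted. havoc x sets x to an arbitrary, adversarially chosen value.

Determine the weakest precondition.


Working backward. After the program, open must hold.
Before open := p: p
Before havoc x: p
Then branch requires p; else branch requires p.
Before the if: (¬p) → p
Answer: WP = (¬p) → p


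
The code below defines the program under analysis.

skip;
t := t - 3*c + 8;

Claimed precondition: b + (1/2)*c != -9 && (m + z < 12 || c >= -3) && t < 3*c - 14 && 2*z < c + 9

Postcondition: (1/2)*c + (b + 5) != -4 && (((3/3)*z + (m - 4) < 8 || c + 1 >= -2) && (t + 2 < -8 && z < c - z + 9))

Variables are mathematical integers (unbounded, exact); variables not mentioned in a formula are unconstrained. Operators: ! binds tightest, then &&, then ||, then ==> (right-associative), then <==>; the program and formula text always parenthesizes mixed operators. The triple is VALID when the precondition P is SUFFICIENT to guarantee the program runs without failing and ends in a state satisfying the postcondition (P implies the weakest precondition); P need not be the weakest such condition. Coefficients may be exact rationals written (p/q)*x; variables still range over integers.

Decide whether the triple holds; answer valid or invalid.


Working backward. After the program, the postcondition (1/2)*c + (b + 5) != -4 && (((3/3)*z + (m - 4) < 8 || c + 1 >= -2) && (t + 2 < -8 && z < c - z + 9)) must hold; in canonical form it is b + (1/2)*c != -9 && (m + z < 12 || c >= -3) && t < -10 && 2*z < c + 9.
Before t := t - 3*c + 8: b + (1/2)*c != -9 && (m + z < 12 || c >= -3) && t < 3*c - 18 && 2*z < c + 9
Before skip: b + (1/2)*c != -9 && (m + z < 12 || c >= -3) && t < 3*c - 18 && 2*z < c + 9
The weakest precondition is b + (1/2)*c != -9 && (m + z < 12 || c >= -3) && t < 3*c - 18 && 2*z < c + 9.
Check whether b + (1/2)*c != -9 && (m + z < 12 || c >= -3) && t < 3*c - 14 && 2*z < c + 9 implies it.
Countermodel: at the initial state b = -7, c = -5, m = 11, t = -30, z = 0, the precondition holds but the weakest precondition fails.
Answer: invalid


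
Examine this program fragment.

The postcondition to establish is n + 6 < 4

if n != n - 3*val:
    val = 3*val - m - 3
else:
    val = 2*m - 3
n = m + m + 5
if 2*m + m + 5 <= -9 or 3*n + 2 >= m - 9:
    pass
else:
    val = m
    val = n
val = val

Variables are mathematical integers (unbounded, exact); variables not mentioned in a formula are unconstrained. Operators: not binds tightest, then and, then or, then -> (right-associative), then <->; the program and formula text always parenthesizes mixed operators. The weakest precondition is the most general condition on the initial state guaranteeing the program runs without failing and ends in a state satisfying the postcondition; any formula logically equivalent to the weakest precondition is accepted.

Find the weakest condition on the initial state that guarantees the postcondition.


Working backward. After the program, the postcondition n + 6 < 4 must hold; in canonical form it is n < -2.
Before val := val: n < -2
Then branch requires n < -2; else branch requires n < -2.
Before the if: ((3*m <= -14 or 3*n >= m - 11) -> n < -2) and ((not (3*m <= -14 or 3*n >= m - 11)) -> n < -2)
Before n := m + m + 5: ((3*m <= -14 or 5*m >= -26) -> 2*m < -7) and ((not (3*m <= -14 or 5*m >= -26)) -> 2*m < -7)
Then branch requires ((3*m <= -14 or 5*m >= -26) -> 2*m < -7) and ((not (3*m <= -14 or 5*m >= -26)) -> 2*m < -7); else branch requires ((3*m <= -14 or 5*m >= -26) -> 2*m < -7) and ((not (3*m <= -14 or 5*m >= -26)) -> 2*m < -7).
Before the if: (3*val != 0 -> (((3*m <= -14 or 5*m >= -26) -> 2*m < -7) and ((not (3*m <= -14 or 5*m >= -26)) -> 2*m < -7))) and ((not (3*val != 0)) -> (((3*m <= -14 or 5*m >= -26) -> 2*m < -7) and ((not (3*m <= -14 or 5*m >= -26)) -> 2*m < -7)))
Answer: WP = (3*val != 0 -> (((3*m <= -14 or 5*m >= -26) -> 2*m < -7) and ((not (3*m <= -14 or 5*m >= -26)) -> 2*m < -7))) and ((not (3*val != 0)) -> (((3*m <= -14 or 5*m >= -26) -> 2*m < -7) and ((not (3*m <= -14 or 5*m >= -26)) -> 2*m < -7)))


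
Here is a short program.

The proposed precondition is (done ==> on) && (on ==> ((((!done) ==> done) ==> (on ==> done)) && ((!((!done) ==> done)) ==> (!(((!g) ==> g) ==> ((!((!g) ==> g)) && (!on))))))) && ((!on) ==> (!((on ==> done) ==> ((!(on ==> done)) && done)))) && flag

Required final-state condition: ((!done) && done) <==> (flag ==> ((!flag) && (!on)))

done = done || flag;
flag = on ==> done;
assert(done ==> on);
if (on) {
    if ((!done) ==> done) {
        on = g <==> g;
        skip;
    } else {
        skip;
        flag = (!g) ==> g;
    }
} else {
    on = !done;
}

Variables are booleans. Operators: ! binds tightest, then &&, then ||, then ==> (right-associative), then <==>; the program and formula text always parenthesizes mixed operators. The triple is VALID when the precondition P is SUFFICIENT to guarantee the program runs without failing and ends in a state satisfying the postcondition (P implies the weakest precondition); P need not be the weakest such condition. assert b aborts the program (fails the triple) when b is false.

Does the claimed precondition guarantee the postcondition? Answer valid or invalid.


Working backward. After the program, the postcondition ((!done) && done) <==> (flag ==> ((!flag) && (!on))) must hold; in canonical form it is !(flag ==> ((!flag) && (!on))).
Then branch requires (((!done) ==> done) ==> flag) && ((!((!done) ==> done)) ==> (!(((!g) ==> g) ==> ((!((!g) ==> g)) && (!on))))); else branch requires !(flag ==> ((!flag) && done)).
Before the if: (on ==> ((((!done) ==> done) ==> flag) && ((!((!done) ==> done)) ==> (!(((!g) ==> g) ==> ((!((!g) ==> g)) && (!on))))))) && ((!on) ==> (!(flag ==> ((!flag) && done))))
Before assert done ==> on: (done ==> on) && (on ==> ((((!done) ==> done) ==> flag) && ((!((!done) ==> done)) ==> (!(((!g) ==> g) ==> ((!((!g) ==> g)) && (!on))))))) && ((!on) ==> (!(flag ==> ((!flag) && done))))
Before flag := on ==> done: (done ==> on) && (on ==> ((((!done) ==> done) ==> (on ==> done)) && ((!((!done) ==> done)) ==> (!(((!g) ==> g) ==> ((!((!g) ==> g)) && (!on))))))) && ((!on) ==> (!((on ==> done) ==> ((!(on ==> done)) && done))))
Before done := done || flag: ((done || flag) ==> on) && (on ==> ((((!(done || flag)) ==> (done || flag)) ==> (on ==> (done || flag))) && ((!((!(done || flag)) ==> (done || flag))) ==> (!(((!g) ==> g) ==> ((!((!g) ==> g)) && (!on))))))) && ((!on) ==> (!((on ==> (done || flag)) ==> ((!(on ==> (done || flag))) && (done || flag)))))
The weakest precondition is ((done || flag) ==> on) && (on ==> ((((!(done || flag)) ==> (done || flag)) ==> (on ==> (done || flag))) && ((!((!(done || flag)) ==> (done || flag))) ==> (!(((!g) ==> g) ==> ((!((!g) ==> g)) && (!on))))))) && ((!on) ==> (!((on ==> (done || flag)) ==> ((!(on ==> (done || flag))) && (done || flag))))).
Check whether (done ==> on) && (on ==> ((((!done) ==> done) ==> (on ==> done)) && ((!((!done) ==> done)) ==> (!(((!g) ==> g) ==> ((!((!g) ==> g)) && (!on))))))) && ((!on) ==> (!((on ==> done) ==> ((!(on ==> done)) && done)))) && flag implies it.
Countermodel: at the initial state done = false, flag = true, g = false, on = false, the precondition holds but the weakest precondition fails.
Answer: invalid


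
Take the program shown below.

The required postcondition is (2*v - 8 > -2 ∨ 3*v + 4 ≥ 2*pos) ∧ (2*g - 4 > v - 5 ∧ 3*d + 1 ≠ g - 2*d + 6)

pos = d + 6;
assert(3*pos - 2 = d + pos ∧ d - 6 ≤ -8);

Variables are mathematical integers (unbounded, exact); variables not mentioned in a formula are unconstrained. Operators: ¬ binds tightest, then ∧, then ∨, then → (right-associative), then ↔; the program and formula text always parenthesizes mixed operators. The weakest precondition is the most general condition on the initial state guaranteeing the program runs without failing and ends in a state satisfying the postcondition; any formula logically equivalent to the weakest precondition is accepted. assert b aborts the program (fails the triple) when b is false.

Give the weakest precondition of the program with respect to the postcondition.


Working backward. After the program, the postcondition (2*v - 8 > -2 ∨ 3*v + 4 ≥ 2*pos) ∧ (2*g - 4 > v - 5 ∧ 3*d + 1 ≠ g - 2*d + 6) must hold; in canonical form it is (2*v > 6 ∨ 3*v ≥ 2*pos - 4) ∧ 2*g > v - 1 ∧ 5*d ≠ g + 5.
Before assert 3*pos - 2 = d + pos ∧ d - 6 ≤ -8: 2*pos = d + 2 ∧ d ≤ -2 ∧ (2*v > 6 ∨ 3*v ≥ 2*pos - 4) ∧ 2*g > v - 1 ∧ 5*d ≠ g + 5
Before pos := d + 6: d = -10 ∧ d ≤ -2 ∧ (2*v > 6 ∨ 3*v ≥ 2*d + 8) ∧ 2*g > v - 1 ∧ 5*d ≠ g + 5
Answer: WP = d = -10 ∧ d ≤ -2 ∧ (2*v > 6 ∨ 3*v ≥ 2*d + 8) ∧ 2*g > v - 1 ∧ 5*d ≠ g + 5


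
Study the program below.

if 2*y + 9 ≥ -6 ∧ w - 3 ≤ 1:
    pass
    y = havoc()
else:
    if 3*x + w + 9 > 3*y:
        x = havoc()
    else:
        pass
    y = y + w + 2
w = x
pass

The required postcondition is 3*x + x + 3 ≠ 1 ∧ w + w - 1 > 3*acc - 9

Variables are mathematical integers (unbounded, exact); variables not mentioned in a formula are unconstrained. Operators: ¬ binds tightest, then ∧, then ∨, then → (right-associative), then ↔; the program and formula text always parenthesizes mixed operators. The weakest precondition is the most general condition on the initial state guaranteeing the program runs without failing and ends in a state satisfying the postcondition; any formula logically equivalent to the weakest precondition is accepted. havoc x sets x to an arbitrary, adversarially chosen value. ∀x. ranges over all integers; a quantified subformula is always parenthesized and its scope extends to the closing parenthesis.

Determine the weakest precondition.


Working backward. After the program, the postcondition 3*x + x + 3 ≠ 1 ∧ w + w - 1 > 3*acc - 9 must hold; in canonical form it is 4*x ≠ -2 ∧ 2*w > 3*acc - 8.
Before skip: 4*x ≠ -2 ∧ 2*w > 3*acc - 8
Before w := x: 4*x ≠ -2 ∧ 2*x > 3*acc - 8
Then branch requires 4*x ≠ -2 ∧ 2*x > 3*acc - 8; else branch requires (w + 3*x > 3*y - 9 → (∀x_1. (4*x_1 ≠ -2 ∧ 2*x_1 > 3*acc - 8))) ∧ ((¬(w + 3*x > 3*y - 9)) → (4*x ≠ -2 ∧ 2*x > 3*acc - 8)).
Before the if: ((2*y ≥ -15 ∧ w ≤ 4) → (4*x ≠ -2 ∧ 2*x > 3*acc - 8)) ∧ ((¬(2*y ≥ -15 ∧ w ≤ 4)) → ((w + 3*x > 3*y - 9 → (∀x_1. (4*x_1 ≠ -2 ∧ 2*x_1 > 3*acc - 8))) ∧ ((¬(w + 3*x > 3*y - 9)) → (4*x ≠ -2 ∧ 2*x > 3*acc - 8))))
Answer: WP = ((2*y ≥ -15 ∧ w ≤ 4) → (4*x ≠ -2 ∧ 2*x > 3*acc - 8)) ∧ ((¬(2*y ≥ -15 ∧ w ≤ 4)) → ((w + 3*x > 3*y - 9 → (∀x_1. (4*x_1 ≠ -2 ∧ 2*x_1 > 3*acc - 8))) ∧ ((¬(w + 3*x > 3*y - 9)) → (4*x ≠ -2 ∧ 2*x > 3*acc - 8))))


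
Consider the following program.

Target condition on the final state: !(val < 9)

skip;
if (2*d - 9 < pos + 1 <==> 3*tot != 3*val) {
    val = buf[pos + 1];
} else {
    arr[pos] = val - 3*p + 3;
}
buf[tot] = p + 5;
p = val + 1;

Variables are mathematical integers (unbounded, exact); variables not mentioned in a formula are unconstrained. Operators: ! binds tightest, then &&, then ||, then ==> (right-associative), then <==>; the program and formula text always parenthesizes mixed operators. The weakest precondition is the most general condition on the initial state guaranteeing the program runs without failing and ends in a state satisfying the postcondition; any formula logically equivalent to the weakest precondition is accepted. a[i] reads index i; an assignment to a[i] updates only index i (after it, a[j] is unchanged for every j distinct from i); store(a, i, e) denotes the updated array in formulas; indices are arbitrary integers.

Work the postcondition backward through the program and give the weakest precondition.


Working backward. After the program, !(val < 9) must hold.
Before p := val + 1: !(val < 9)
Before buf[tot] := p + 5: !(val < 9)
Then branch requires !(buf[pos + 1] < 9); else branch requires !(val < 9).
Before the if: ((2*d < pos + 10 <==> 3*tot != 3*val) ==> (!(buf[pos + 1] < 9))) && ((!(2*d < pos + 10 <==> 3*tot != 3*val)) ==> (!(val < 9)))
Before skip: ((2*d < pos + 10 <==> 3*tot != 3*val) ==> (!(buf[pos + 1] < 9))) && ((!(2*d < pos + 10 <==> 3*tot != 3*val)) ==> (!(val < 9)))
Answer: WP = ((2*d < pos + 10 <==> 3*tot != 3*val) ==> (!(buf[pos + 1] < 9))) && ((!(2*d < pos + 10 <==> 3*tot != 3*val)) ==> (!(val < 9)))


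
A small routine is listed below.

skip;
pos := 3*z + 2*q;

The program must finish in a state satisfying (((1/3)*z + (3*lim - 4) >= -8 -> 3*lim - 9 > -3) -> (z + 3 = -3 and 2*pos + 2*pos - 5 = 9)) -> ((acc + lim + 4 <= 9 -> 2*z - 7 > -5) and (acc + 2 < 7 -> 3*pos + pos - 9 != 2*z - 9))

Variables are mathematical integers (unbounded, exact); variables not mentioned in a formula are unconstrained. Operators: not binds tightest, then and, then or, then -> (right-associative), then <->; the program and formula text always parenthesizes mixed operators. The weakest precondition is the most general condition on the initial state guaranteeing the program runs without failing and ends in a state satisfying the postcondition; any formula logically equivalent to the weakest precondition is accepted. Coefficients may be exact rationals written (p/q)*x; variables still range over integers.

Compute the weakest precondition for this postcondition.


Working backward. After the program, the postcondition (((1/3)*z + (3*lim - 4) >= -8 -> 3*lim - 9 > -3) -> (z + 3 = -3 and 2*pos + 2*pos - 5 = 9)) -> ((acc + lim + 4 <= 9 -> 2*z - 7 > -5) and (acc + 2 < 7 -> 3*pos + pos - 9 != 2*z - 9)) must hold; in canonical form it is ((3*lim + (1/3)*z >= -4 -> 3*lim > 6) -> (z = -6 and 4*pos = 14)) -> ((acc + lim <= 5 -> 2*z > 2) and (acc < 5 -> 4*pos != 2*z)).
Before pos := 3*z + 2*q: ((3*lim + (1/3)*z >= -4 -> 3*lim > 6) -> (z = -6 and 8*q + 12*z = 14)) -> ((acc + lim <= 5 -> 2*z > 2) and (acc < 5 -> 8*q + 10*z != 0))
Before skip: ((3*lim + (1/3)*z >= -4 -> 3*lim > 6) -> (z = -6 and 8*q + 12*z = 14)) -> ((acc + lim <= 5 -> 2*z > 2) and (acc < 5 -> 8*q + 10*z != 0))
Answer: WP = ((3*lim + (1/3)*z >= -4 -> 3*lim > 6) -> (z = -6 and 8*q + 12*z = 14)) -> ((acc + lim <= 5 -> 2*z > 2) and (acc < 5 -> 8*q + 10*z != 0))


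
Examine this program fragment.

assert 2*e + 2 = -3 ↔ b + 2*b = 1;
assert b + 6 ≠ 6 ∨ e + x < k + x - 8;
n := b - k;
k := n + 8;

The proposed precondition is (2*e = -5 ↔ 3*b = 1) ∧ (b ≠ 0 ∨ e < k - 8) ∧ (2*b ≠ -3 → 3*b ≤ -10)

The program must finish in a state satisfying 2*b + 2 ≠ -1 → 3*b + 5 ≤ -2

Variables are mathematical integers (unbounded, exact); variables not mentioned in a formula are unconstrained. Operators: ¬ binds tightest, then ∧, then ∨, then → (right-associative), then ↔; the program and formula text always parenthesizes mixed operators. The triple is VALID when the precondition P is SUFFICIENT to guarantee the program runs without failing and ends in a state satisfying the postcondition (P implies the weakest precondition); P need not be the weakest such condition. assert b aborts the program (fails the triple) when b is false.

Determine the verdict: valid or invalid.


Working backward. After the program, the postcondition 2*b + 2 ≠ -1 → 3*b + 5 ≤ -2 must hold; in canonical form it is 2*b ≠ -3 → 3*b ≤ -7.
Before k := n + 8: 2*b ≠ -3 → 3*b ≤ -7
Before n := b - k: 2*b ≠ -3 → 3*b ≤ -7
Before assert b + 6 ≠ 6 ∨ e + x < k + x - 8: (b ≠ 0 ∨ e < k - 8) ∧ (2*b ≠ -3 → 3*b ≤ -7)
Before assert 2*e + 2 = -3 ↔ b + 2*b = 1: (2*e = -5 ↔ 3*b = 1) ∧ (b ≠ 0 ∨ e < k - 8) ∧ (2*b ≠ -3 → 3*b ≤ -7)
The weakest precondition is (2*e = -5 ↔ 3*b = 1) ∧ (b ≠ 0 ∨ e < k - 8) ∧ (2*b ≠ -3 → 3*b ≤ -7).
Check whether (2*e = -5 ↔ 3*b = 1) ∧ (b ≠ 0 ∨ e < k - 8) ∧ (2*b ≠ -3 → 3*b ≤ -10) implies it.
Every state satisfying the precondition satisfies the weakest precondition: the implication holds.
Answer: valid


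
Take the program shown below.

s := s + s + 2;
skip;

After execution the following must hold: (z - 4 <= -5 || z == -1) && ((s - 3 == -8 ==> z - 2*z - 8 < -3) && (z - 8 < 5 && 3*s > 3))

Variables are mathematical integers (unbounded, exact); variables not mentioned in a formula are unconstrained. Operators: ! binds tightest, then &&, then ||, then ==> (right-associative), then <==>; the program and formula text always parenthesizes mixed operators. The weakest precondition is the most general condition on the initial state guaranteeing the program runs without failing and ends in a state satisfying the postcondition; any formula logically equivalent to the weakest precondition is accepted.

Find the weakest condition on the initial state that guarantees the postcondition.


Working backward. After the program, the postcondition (z - 4 <= -5 || z == -1) && ((s - 3 == -8 ==> z - 2*z - 8 < -3) && (z - 8 < 5 && 3*s > 3)) must hold; in canonical form it is (z <= -1 || z == -1) && (s == -5 ==> z > -5) && z < 13 && 3*s > 3.
Before skip: (z <= -1 || z == -1) && (s == -5 ==> z > -5) && z < 13 && 3*s > 3
Before s := s + s + 2: (z <= -1 || z == -1) && (2*s == -7 ==> z > -5) && z < 13 && 6*s > -3
Answer: WP = (z <= -1 || z == -1) && (2*s == -7 ==> z > -5) && z < 13 && 6*s > -3


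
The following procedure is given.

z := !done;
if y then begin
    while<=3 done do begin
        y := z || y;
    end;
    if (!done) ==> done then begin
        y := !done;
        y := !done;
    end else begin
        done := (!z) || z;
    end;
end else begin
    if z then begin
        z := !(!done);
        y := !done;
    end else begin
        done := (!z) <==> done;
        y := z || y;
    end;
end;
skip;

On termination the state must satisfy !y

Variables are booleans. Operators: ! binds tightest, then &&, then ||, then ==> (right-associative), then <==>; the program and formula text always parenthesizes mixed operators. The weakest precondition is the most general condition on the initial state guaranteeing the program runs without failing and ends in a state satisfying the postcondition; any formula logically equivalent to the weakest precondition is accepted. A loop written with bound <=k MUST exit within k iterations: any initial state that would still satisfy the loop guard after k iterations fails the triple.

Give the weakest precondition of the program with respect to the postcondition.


Working backward. After the program, !y must hold.
Before skip: !y
Then branch requires (done ==> ((done ==> ((done ==> ((!done) && (((!done) ==> done) ==> done) && ((!((!done) ==> done)) ==> (!(z || y))))) && ((!done) ==> ((((!done) ==> done) ==> done) && ((!((!done) ==> done)) ==> (!(z || y))))))) && ((!done) ==> ((((!done) ==> done) ==> done) && ((!((!done) ==> done)) ==> (!(z || y))))))) && ((!done) ==> ((((!done) ==> done) ==> done) && ((!((!done) ==> done)) ==> (!y)))); else branch requires (z ==> done) && ((!z) ==> (!(z || y))).
Before the if: (y ==> ((done ==> ((done ==> ((done ==> ((!done) && (((!done) ==> done) ==> done) && ((!((!done) ==> done)) ==> (!(z || y))))) && ((!done) ==> ((((!done) ==> done) ==> done) && ((!((!done) ==> done)) ==> (!(z || y))))))) && ((!done) ==> ((((!done) ==> done) ==> done) && ((!((!done) ==> done)) ==> (!(z || y))))))) && ((!done) ==> ((((!done) ==> done) ==> done) && ((!((!done) ==> done)) ==> (!y)))))) && ((!y) ==> ((z ==> done) && ((!z) ==> (!(z || y)))))
Before z := !done: (y ==> ((done ==> ((done ==> ((done ==> ((!done) && (((!done) ==> done) ==> done) && ((!((!done) ==> done)) ==> (!((!done) || y))))) && ((!done) ==> ((((!done) ==> done) ==> done) && ((!((!done) ==> done)) ==> (!((!done) || y))))))) && ((!done) ==> ((((!done) ==> done) ==> done) && ((!((!done) ==> done)) ==> (!((!done) || y))))))) && ((!done) ==> ((((!done) ==> done) ==> done) && ((!((!done) ==> done)) ==> (!y)))))) && ((!y) ==> (((!done) ==> done) && (done ==> (!((!done) || y)))))
Answer: WP = (y ==> ((done ==> ((done ==> ((done ==> ((!done) && (((!done) ==> done) ==> done) && ((!((!done) ==> done)) ==> (!((!done) || y))))) && ((!done) ==> ((((!done) ==> done) ==> done) && ((!((!done) ==> done)) ==> (!((!done) || y))))))) && ((!done) ==> ((((!done) ==> done) ==> done) && ((!((!done) ==> done)) ==> (!((!done) || y))))))) && ((!done) ==> ((((!done) ==> done) ==> done) && ((!((!done) ==> done)) ==> (!y)))))) && ((!y) ==> (((!done) ==> done) && (done ==> (!((!done) || y)))))


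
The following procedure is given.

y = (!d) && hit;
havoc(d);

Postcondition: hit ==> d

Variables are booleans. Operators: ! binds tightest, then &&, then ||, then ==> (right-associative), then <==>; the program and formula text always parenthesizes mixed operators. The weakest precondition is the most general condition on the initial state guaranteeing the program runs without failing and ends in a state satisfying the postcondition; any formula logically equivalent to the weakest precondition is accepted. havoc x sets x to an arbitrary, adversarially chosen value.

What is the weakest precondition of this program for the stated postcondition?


Working backward. After the program, hit ==> d must hold.
Before havoc d: !hit
Before y := (!d) && hit: !hit
Answer: WP = !hit


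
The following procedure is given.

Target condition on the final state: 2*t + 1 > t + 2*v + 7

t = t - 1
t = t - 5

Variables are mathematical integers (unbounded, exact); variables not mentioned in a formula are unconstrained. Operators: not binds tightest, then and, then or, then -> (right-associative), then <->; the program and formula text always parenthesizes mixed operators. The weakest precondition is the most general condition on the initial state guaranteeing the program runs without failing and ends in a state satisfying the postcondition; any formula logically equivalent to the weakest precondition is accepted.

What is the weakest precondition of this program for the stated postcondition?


Working backward. After the program, the postcondition 2*t + 1 > t + 2*v + 7 must hold; in canonical form it is t > 2*v + 6.
Before t := t - 5: t > 2*v + 11
Before t := t - 1: t > 2*v + 12
Answer: WP = t > 2*v + 12


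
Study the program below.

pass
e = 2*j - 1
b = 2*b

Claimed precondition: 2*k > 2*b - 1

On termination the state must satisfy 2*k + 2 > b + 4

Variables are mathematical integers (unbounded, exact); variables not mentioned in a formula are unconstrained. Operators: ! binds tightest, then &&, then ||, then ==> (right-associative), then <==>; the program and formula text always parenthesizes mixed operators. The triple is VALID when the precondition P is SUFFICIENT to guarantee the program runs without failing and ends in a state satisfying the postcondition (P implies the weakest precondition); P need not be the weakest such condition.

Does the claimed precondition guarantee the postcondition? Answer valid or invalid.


Working backward. After the program, the postcondition 2*k + 2 > b + 4 must hold; in canonical form it is 2*k > b + 2.
Before b := 2*b: 2*k > 2*b + 2
Before e := 2*j - 1: 2*k > 2*b + 2
Before skip: 2*k > 2*b + 2
The weakest precondition is 2*k > 2*b + 2.
Check whether 2*k > 2*b - 1 implies it.
Countermodel: at the initial state b = 0, k = 0, the precondition holds but the weakest precondition fails.
Answer: invalid
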